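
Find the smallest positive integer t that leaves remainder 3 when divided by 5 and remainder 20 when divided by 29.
M = 5 × 29 = 145. M₁ = 29, y₁ ≡ 4 mod 5. M₂ = 5, y₂ ≡ 6 mod 29. t = 3×29×4 + 20×5×6 ≡ 78 mod 145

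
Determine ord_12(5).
Powers of 5 mod 12: 5^1≡5, 5^2≡1. So the order of 5 is 2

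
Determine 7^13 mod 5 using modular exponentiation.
Using Fermat: 7^{4} ≡ 1 (mod 5). 13 ≡ 1 (mod 4). So 7^{13} ≡ 7^{1} ≡ 2 (mod 5)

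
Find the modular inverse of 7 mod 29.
Since 29 is prime, by Fermat 7^(-1) ≡ 7^{27} ≡ 25 mod 29. Verify: 7 × 25 = 175 ≡ 1 mod 29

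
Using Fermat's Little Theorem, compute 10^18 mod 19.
By Fermat's Little Theorem, 10^{18} ≡ 1 (mod 19) since 19 is prime and gcd(10, 19) = 1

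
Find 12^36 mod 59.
By repeated squaring mod 59: 12^{1}≡12, 12^{2}≡26, 12^{4}≡27, 12^{8}≡21, 12^{16}≡28, 12^{32}≡17. Then 12^{36} = 12^{32+4} ≡ 17 × 27 ≡ 46 mod 59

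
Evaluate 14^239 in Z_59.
Using Fermat: 14^{58} ≡ 1 (mod 59). 239 ≡ 7 (mod 58). So 14^{239} ≡ 14^{7} ≡ 33 (mod 59)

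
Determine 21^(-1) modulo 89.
Since 89 is prime, by Fermat 21^(-1) ≡ 21^{87} ≡ 17 mod 89. Verify: 21 × 17 = 357 ≡ 1 mod 89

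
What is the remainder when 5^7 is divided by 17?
By repeated squaring mod 17: 5^{1}≡5, 5^{2}≡8, 5^{4}≡13. Then 5^{7} = 5^{4+2+1} ≡ 13 × 8 × 5 ≡ 10 mod 17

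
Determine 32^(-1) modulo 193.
Since 193 is prime, by Fermat 32^(-1) ≡ 32^{191} ≡ 187 mod 193. Verify: 32 × 187 = 5984 ≡ 1 mod 193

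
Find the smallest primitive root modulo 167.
g = 5. For each prime q|166: 5^{83}≡166, 5^{2}≡25, none ≡ 1, so ord_167(5) = 166 and 5 is a primitive root.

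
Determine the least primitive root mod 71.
g = 7. Powers: [7, 49, 59, 58, 51, 2, 14, 27, 47, 45, ...] generates all 70 non-zero residues.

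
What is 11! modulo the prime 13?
(12)! = (11)! × (12) ≡ -1 (mod 13). So (11)! ≡ -1 × (12)^(-1) ≡ (-1)×(-1) = 1 (mod 13)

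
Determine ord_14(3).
Powers of 3 mod 14: 3^1≡3, 3^2≡9, 3^3≡13, 3^4≡11, 3^5≡5, 3^6≡1. So the order of 3 is 6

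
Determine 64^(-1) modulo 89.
Since 89 is prime, by Fermat 64^(-1) ≡ 64^{87} ≡ 32 (mod 89). Verify: 64 × 32 = 2048 ≡ 1 (mod 89)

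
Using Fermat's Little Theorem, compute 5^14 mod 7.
By Fermat: 5^{6} ≡ 1 mod 7. 14 = 2×6 + 2. So 5^{14} ≡ 5^{2} ≡ 4 mod 7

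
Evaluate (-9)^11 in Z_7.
Using Fermat: (-9)^{6} ≡ 1 mod 7. 11 ≡ 5 mod 6. So (-9)^{11} ≡ (-9)^{5} ≡ 3 mod 7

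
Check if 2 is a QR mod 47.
By Euler's criterion: 2^{23} ≡ 1 (mod 47). Since this equals 1, 2 is a QR.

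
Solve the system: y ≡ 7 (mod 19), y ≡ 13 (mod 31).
M = 19 × 31 = 589. M₁ = 31, y₁ ≡ 8 (mod 19). M₂ = 19, y₂ ≡ 18 (mod 31). y = 7×31×8 + 13×19×18 ≡ 292 (mod 589)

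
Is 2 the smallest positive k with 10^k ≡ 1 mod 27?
Powers of 10 mod 27: 10^1≡10, 10^2≡19, 10^3≡1. 10^2≡19≢1, so ord ≠ 2. No, the actual order is 3.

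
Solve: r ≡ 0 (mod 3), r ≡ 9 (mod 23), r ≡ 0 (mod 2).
M = 3 × 23 × 2 = 138. M₁ = 46, y₁ ≡ 1 (mod 3). M₂ = 6, y₂ ≡ 4 (mod 23). M₃ = 69, y₃ ≡ 1 (mod 2). r = 0×46×1 + 9×6×4 + 0×69×1 ≡ 78 (mod 138)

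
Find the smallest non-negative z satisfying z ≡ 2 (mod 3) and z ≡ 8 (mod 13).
M = 3 × 13 = 39. M₁ = 13, y₁ ≡ 1 (mod 3). M₂ = 3, y₂ ≡ 9 (mod 13). z = 2×13×1 + 8×3×9 ≡ 8 (mod 39)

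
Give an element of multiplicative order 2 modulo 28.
13 has order 2 mod 28 since 13^{2} ≡ 1 (mod 28) and no smaller power works.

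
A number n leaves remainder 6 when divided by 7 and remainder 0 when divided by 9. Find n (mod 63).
M = 7 × 9 = 63. M₁ = 9, y₁ ≡ 4 (mod 7). M₂ = 7, y₂ ≡ 4 (mod 9). n = 6×9×4 + 0×7×4 ≡ 27 (mod 63)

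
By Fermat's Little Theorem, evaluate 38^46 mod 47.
By Fermat's Little Theorem, 38^{46} ≡ 1 mod 47 since 47 is prime and gcd(38, 47) = 1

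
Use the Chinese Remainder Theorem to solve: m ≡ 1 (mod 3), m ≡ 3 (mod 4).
M = 3 × 4 = 12. M₁ = 4, y₁ ≡ 1 (mod 3). M₂ = 3, y₂ ≡ 3 (mod 4). m = 1×4×1 + 3×3×3 ≡ 7 (mod 12)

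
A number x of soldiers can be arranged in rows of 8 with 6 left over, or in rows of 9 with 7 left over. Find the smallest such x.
M = 8 × 9 = 72. M₁ = 9, y₁ ≡ 1 (mod 8). M₂ = 8, y₂ ≡ 8 (mod 9). x = 6×9×1 + 7×8×8 ≡ 70 (mod 72)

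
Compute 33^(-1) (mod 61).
Since 61 is prime, by Fermat 33^(-1) ≡ 33^{59} ≡ 37 (mod 61). Verify: 33 × 37 = 1221 ≡ 1 (mod 61)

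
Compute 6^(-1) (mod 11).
Since 11 is prime, by Fermat 6^(-1) ≡ 6^{9} ≡ 2 (mod 11). Verify: 6 × 2 = 12 ≡ 1 (mod 11)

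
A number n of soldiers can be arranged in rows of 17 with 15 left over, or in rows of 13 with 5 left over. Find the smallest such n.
M = 17 × 13 = 221. M₁ = 13, y₁ ≡ 4 (mod 17). M₂ = 17, y₂ ≡ 10 (mod 13). n = 15×13×4 + 5×17×10 ≡ 83 (mod 221)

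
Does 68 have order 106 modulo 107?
ord_107(68) divides 106. For each prime q|106: 68^{53}≡106, 68^{2}≡23, none ≡ 1. So 68 has order 106 and is a primitive root mod 107.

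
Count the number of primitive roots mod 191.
A prime p has φ(p-1) primitive roots; here φ(190) = 72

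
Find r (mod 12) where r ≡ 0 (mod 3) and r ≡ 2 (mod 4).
M = 3 × 4 = 12. M₁ = 4, y₁ ≡ 1 (mod 3). M₂ = 3, y₂ ≡ 3 (mod 4). r = 0×4×1 + 2×3×3 ≡ 6 (mod 12)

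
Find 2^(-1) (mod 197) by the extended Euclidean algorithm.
Extended GCD: 2(-98) + 197(1) = 1. So 2^(-1) ≡ -98 ≡ 99 (mod 197). Verify: 2 × 99 = 198 ≡ 1 (mod 197)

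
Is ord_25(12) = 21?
Powers of 12 mod 25: 12^1≡12, 12^2≡19, 12^3≡3, 12^4≡11, 12^5≡7, 12^6≡9, 12^7≡8, 12^8≡21, 12^9≡2, 12^10≡24, 12^11≡13, 12^12≡6, 12^13≡22, 12^14≡14, 12^15≡18, 12^16≡16, 12^17≡17, 12^18≡4, 12^19≡23, 12^20≡1. Already 12^20≡1, so the order is 20 < 21. No, the actual order is 20.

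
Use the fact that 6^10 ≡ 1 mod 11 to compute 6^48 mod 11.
By Fermat: 6^{10} ≡ 1 mod 11. 48 = 4×10 + 8. So 6^{48} ≡ 6^{8} ≡ 4 mod 11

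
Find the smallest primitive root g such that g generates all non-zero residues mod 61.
g = 2. For each prime q|60: 2^{30}≡60, 2^{20}≡47, 2^{12}≡9, none ≡ 1, so ord_61(2) = 60 and 2 is a primitive root.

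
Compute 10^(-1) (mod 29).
Since 29 is prime, by Fermat 10^(-1) ≡ 10^{27} ≡ 3 (mod 29). Verify: 10 × 3 = 30 ≡ 1 (mod 29)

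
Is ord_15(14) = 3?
Powers of 14 mod 15: 14^1≡14, 14^2≡1. Already 14^2≡1, so the order is 2 < 3. No, the actual order is 2.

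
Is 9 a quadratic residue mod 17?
By Euler's criterion: 9^{8} ≡ 1 mod 17. Since this equals 1, 9 is a QR.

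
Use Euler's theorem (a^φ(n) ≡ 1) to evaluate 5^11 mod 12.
By Euler: 5^{4} ≡ 1 (mod 12) since gcd(5, 12) = 1. 11 = 2×4 + 3. So 5^{11} ≡ 5^{3} ≡ 5 (mod 12)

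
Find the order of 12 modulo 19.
Powers of 12 mod 19: 12^1≡12, 12^2≡11, 12^3≡18, 12^4≡7, 12^5≡8, 12^6≡1. ord_19(12) = 6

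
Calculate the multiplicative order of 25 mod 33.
Powers of 25 mod 33: 25^1≡25, 25^2≡31, 25^3≡16, 25^4≡4, 25^5≡1. So the order of 25 is 5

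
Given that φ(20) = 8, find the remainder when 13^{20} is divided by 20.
By Euler: 13^{8} ≡ 1 mod 20 since gcd(13, 20) = 1. 20 = 2×8 + 4. So 13^{20} ≡ 13^{4} ≡ 1 mod 20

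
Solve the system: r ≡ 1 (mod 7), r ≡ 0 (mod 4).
M = 7 × 4 = 28. M₁ = 4, y₁ ≡ 2 (mod 7). M₂ = 7, y₂ ≡ 3 (mod 4). r = 1×4×2 + 0×7×3 ≡ 8 (mod 28)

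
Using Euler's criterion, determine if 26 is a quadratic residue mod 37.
By Euler's criterion: 26^{18} ≡ 1 mod 37. Since this equals 1, 26 is a QR.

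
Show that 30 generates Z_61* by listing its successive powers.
30^1, 30^2, ..., 30^{60} mod 61: [30, 46, 38, 42, 40, 41, 10, 56, 33, 14, 54, 34, 44, 39, 11, 25, 18, 52, 35, 13, 24, 49, 6, 58, 32, 45, 8, 57, 2, 60, 31, 15, 23, 19, 21, 20, 51, 5, 28, 47, 7, 27, 17, 22, 50, 36, 43, 9, 26, 48, 37, 12, 55, 3, 29, 16, 53, 4, 59, 1]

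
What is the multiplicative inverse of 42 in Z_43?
Since 43 is prime, by Fermat 42^(-1) ≡ 42^{41} ≡ 42 mod 43. Verify: 42 × 42 = 1764 ≡ 1 mod 43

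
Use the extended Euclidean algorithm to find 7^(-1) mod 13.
Extended GCD: 7(2) + 13(-1) = 1. So 7^(-1) ≡ 2 mod 13. Verify: 7 × 2 = 14 ≡ 1 mod 13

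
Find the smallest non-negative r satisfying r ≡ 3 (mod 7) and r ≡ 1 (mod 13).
M = 7 × 13 = 91. M₁ = 13, y₁ ≡ 6 (mod 7). M₂ = 7, y₂ ≡ 2 (mod 13). r = 3×13×6 + 1×7×2 ≡ 66 (mod 91)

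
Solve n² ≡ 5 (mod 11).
The square roots of 5 mod 11 are 4 and 7. Verify: 4² = 16 ≡ 5 (mod 11)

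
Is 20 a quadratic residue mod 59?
By Euler's criterion: 20^{29} ≡ 1 (mod 59). Since this equals 1, 20 is a QR.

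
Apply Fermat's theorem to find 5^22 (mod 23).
By Fermat's Little Theorem, 5^{22} ≡ 1 (mod 23) since 23 is prime and gcd(5, 23) = 1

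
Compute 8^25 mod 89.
By repeated squaring mod 89: 8^{1}≡8, 8^{2}≡64, 8^{4}≡2, 8^{8}≡4, 8^{16}≡16. Then 8^{25} = 8^{16+8+1} ≡ 16 × 4 × 8 ≡ 67 mod 89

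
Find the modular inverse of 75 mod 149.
Since 149 is prime, by Fermat 75^(-1) ≡ 75^{147} ≡ 2 mod 149. Verify: 75 × 2 = 150 ≡ 1 mod 149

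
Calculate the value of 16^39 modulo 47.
By repeated squaring mod 47: 16^{1}≡16, 16^{2}≡21, 16^{4}≡18, 16^{8}≡42, 16^{16}≡25, 16^{32}≡14. Then 16^{39} = 16^{32+4+2+1} ≡ 14 × 18 × 21 × 16 ≡ 25 mod 47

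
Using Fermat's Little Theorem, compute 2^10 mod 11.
By Fermat's Little Theorem, 2^{10} ≡ 1 (mod 11) since 11 is prime and gcd(2, 11) = 1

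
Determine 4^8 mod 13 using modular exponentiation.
By repeated squaring mod 13: 4^{1}≡4, 4^{2}≡3, 4^{4}≡9, 4^{8}≡3. So 4^{8} ≡ 3 mod 13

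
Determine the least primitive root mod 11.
g = 2. For each prime q|10: 2^{5}≡10, 2^{2}≡4, none ≡ 1, so ord_11(2) = 10 and 2 is a primitive root.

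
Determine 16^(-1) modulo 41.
Since 41 is prime, by Fermat 16^(-1) ≡ 16^{39} ≡ 18 mod 41. Verify: 16 × 18 = 288 ≡ 1 mod 41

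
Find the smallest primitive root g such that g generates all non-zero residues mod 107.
g = 2. Powers: [2, 4, 8, 16, 32, 64, ...] generates all 106 non-zero residues.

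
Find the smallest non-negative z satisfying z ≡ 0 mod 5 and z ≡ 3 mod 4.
M = 5 × 4 = 20. M₁ = 4, y₁ ≡ 4 mod 5. M₂ = 5, y₂ ≡ 1 mod 4. z = 0×4×4 + 3×5×1 ≡ 15 mod 20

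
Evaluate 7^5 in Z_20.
By repeated squaring (mod 20): 7^{1}≡7, 7^{2}≡9, 7^{4}≡1. Then 7^{5} = 7^{4+1} ≡ 1 × 7 ≡ 7 (mod 20)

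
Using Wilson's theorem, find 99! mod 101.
(100)! = (99)! × (100) ≡ -1 (mod 101). So (99)! ≡ -1 × (100)^(-1) ≡ (-1)×(-1) = 1 (mod 101)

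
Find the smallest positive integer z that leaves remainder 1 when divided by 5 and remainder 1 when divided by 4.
M = 5 × 4 = 20. M₁ = 4, y₁ ≡ 4 (mod 5). M₂ = 5, y₂ ≡ 1 (mod 4). z = 1×4×4 + 1×5×1 ≡ 1 (mod 20)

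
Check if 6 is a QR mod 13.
By Euler's criterion: 6^{6} ≡ 12 mod 13. Since this equals -1 (≡ 12), 6 is not a QR.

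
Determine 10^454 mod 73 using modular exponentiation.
Using Fermat: 10^{72} ≡ 1 mod 73. 454 ≡ 22 mod 72. So 10^{454} ≡ 10^{22} ≡ 46 mod 73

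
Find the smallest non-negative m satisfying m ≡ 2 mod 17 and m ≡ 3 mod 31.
M = 17 × 31 = 527. M₁ = 31, y₁ ≡ 11 mod 17. M₂ = 17, y₂ ≡ 11 mod 31. m = 2×31×11 + 3×17×11 ≡ 189 mod 527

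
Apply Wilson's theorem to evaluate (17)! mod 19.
(18)! = (17)! × (18) ≡ -1 mod 19. So (17)! ≡ -1 × (18)^(-1) ≡ (-1)×(-1) = 1 mod 19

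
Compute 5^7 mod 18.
By repeated squaring (mod 18): 5^{1}≡5, 5^{2}≡7, 5^{4}≡13. Then 5^{7} = 5^{4+2+1} ≡ 13 × 7 × 5 ≡ 5 (mod 18)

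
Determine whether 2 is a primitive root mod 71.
2^{35} ≡ 1 (mod 71) and 35 < 70, so ord_71(2) = 35 ≠ 70 and 2 is not a primitive root.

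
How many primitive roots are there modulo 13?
A prime p has φ(p-1) primitive roots; here φ(12) = 4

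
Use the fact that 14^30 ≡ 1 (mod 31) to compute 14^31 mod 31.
By Fermat: 14^{30} ≡ 1 (mod 31). So 14^{31} = 14^{30} · 14^{1} ≡ 14^{1} ≡ 14 (mod 31)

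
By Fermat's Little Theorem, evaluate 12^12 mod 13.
By Fermat's Little Theorem, 12^{12} ≡ 1 mod 13 since 13 is prime and gcd(12, 13) = 1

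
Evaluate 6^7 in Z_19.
By repeated squaring mod 19: 6^{1}≡6, 6^{2}≡17, 6^{4}≡4. Then 6^{7} = 6^{4+2+1} ≡ 4 × 17 × 6 ≡ 9 mod 19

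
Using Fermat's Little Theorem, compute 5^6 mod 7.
By Fermat's Little Theorem, 5^{6} ≡ 1 mod 7 since 7 is prime and gcd(5, 7) = 1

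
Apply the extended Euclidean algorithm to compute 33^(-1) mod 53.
Extended GCD: 33(-8) + 53(5) = 1. So 33^(-1) ≡ -8 ≡ 45 (mod 53). Verify: 33 × 45 = 1485 ≡ 1 (mod 53)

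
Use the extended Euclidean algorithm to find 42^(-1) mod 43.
Extended GCD: 42(-1) + 43(1) = 1. So 42^(-1) ≡ -1 ≡ 42 (mod 43). Verify: 42 × 42 = 1764 ≡ 1 (mod 43)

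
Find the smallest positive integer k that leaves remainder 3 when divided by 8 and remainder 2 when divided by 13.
M = 8 × 13 = 104. M₁ = 13, y₁ ≡ 5 mod 8. M₂ = 8, y₂ ≡ 5 mod 13. k = 3×13×5 + 2×8×5 ≡ 67 mod 104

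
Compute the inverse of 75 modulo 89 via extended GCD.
Extended GCD: 75(19) + 89(-16) = 1. So 75^(-1) ≡ 19 mod 89. Verify: 75 × 19 = 1425 ≡ 1 mod 89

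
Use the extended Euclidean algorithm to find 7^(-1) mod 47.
Extended GCD: 7(-20) + 47(3) = 1. So 7^(-1) ≡ -20 ≡ 27 mod 47. Verify: 7 × 27 = 189 ≡ 1 mod 47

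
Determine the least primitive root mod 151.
g = 6. Powers: [6, 36, 65, 88, 75, 148, 133, 43, 107, ...] generates all 150 non-zero residues.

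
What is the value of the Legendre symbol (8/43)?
(8/43) = 8^{21} mod 43 = -1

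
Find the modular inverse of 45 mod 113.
Since 113 is prime, by Fermat 45^(-1) ≡ 45^{111} ≡ 108 (mod 113). Verify: 45 × 108 = 4860 ≡ 1 (mod 113)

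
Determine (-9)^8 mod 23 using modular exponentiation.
By repeated squaring mod 23: (-9)^{1}≡14, (-9)^{2}≡12, (-9)^{4}≡6, (-9)^{8}≡13. So (-9)^{8} ≡ 13 mod 23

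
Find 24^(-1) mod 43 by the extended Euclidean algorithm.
Extended GCD: 24(9) + 43(-5) = 1. So 24^(-1) ≡ 9 mod 43. Verify: 24 × 9 = 216 ≡ 1 mod 43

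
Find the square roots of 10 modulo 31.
The square roots of 10 mod 31 are 14 and 17. Verify: 14² = 196 ≡ 10 (mod 31)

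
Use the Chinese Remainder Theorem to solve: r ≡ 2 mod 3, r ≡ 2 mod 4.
M = 3 × 4 = 12. M₁ = 4, y₁ ≡ 1 mod 3. M₂ = 3, y₂ ≡ 3 mod 4. r = 2×4×1 + 2×3×3 ≡ 2 mod 12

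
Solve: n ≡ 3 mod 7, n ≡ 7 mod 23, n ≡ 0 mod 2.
M = 7 × 23 × 2 = 322. M₁ = 46, y₁ ≡ 2 mod 7. M₂ = 14, y₂ ≡ 5 mod 23. M₃ = 161, y₃ ≡ 1 mod 2. n = 3×46×2 + 7×14×5 + 0×161×1 ≡ 122 mod 322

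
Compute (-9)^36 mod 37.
Using Fermat: (-9)^{36} ≡ 1 (mod 37). 36 ≡ 0 (mod 36). So (-9)^{36} ≡ (-9)^{0} ≡ 1 (mod 37)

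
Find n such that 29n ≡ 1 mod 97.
Since 97 is prime, by Fermat 29^(-1) ≡ 29^{95} ≡ 87 mod 97. Verify: 29 × 87 = 2523 ≡ 1 mod 97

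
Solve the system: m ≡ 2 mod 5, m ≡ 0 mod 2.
M = 5 × 2 = 10. M₁ = 2, y₁ ≡ 3 mod 5. M₂ = 5, y₂ ≡ 1 mod 2. m = 2×2×3 + 0×5×1 ≡ 2 mod 10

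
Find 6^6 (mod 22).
By repeated squaring (mod 22): 6^{1}≡6, 6^{2}≡14, 6^{4}≡20. Then 6^{6} = 6^{4+2} ≡ 20 × 14 ≡ 16 (mod 22)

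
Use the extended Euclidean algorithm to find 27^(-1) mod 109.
Extended GCD: 27(-4) + 109(1) = 1. So 27^(-1) ≡ -4 ≡ 105 mod 109. Verify: 27 × 105 = 2835 ≡ 1 mod 109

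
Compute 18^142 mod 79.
Using Fermat: 18^{78} ≡ 1 mod 79. 142 ≡ 64 mod 78. So 18^{142} ≡ 18^{64} ≡ 22 mod 79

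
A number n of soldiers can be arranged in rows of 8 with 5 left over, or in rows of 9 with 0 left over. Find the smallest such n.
M = 8 × 9 = 72. M₁ = 9, y₁ ≡ 1 mod 8. M₂ = 8, y₂ ≡ 8 mod 9. n = 5×9×1 + 0×8×8 ≡ 45 mod 72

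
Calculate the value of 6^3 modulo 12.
6^{3} = 216 ≡ 0 (mod 12)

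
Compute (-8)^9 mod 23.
By repeated squaring (mod 23): (-8)^{1}≡15, (-8)^{2}≡18, (-8)^{4}≡2, (-8)^{8}≡4. Then (-8)^{9} = (-8)^{8+1} ≡ 4 × 15 ≡ 14 (mod 23)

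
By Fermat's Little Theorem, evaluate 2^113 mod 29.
By Fermat: 2^{28} ≡ 1 (mod 29). 113 = 4×28 + 1. So 2^{113} ≡ 2^{1} ≡ 2 (mod 29)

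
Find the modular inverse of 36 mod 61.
Since 61 is prime, by Fermat 36^(-1) ≡ 36^{59} ≡ 39 (mod 61). Verify: 36 × 39 = 1404 ≡ 1 (mod 61)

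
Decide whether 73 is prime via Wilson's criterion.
(72)! mod 73 = 72. Since 72 ≡ -1 (mod 73), 73 is prime.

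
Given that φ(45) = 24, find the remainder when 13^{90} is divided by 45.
By Euler: 13^{24} ≡ 1 (mod 45) since gcd(13, 45) = 1. 90 = 3×24 + 18. So 13^{90} ≡ 13^{18} ≡ 19 (mod 45)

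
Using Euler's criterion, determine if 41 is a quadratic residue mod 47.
By Euler's criterion: 41^{23} ≡ 46 mod 47. Since this equals -1 (≡ 46), 41 is not a QR.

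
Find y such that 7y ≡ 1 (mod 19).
Since 19 is prime, by Fermat 7^(-1) ≡ 7^{17} ≡ 11 (mod 19). Verify: 7 × 11 = 77 ≡ 1 (mod 19)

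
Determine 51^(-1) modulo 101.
Since 101 is prime, by Fermat 51^(-1) ≡ 51^{99} ≡ 2 mod 101. Verify: 51 × 2 = 102 ≡ 1 mod 101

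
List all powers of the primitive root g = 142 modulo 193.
142^1, 142^2, ..., 142^{192} mod 193: [142, 92, 133, 165, 77, 126, 136, 12, 160, 139, 52, 50, 152, 161, 88, 144, 183, 124, 45, 21, 87, 2, 91, 184, 73, 137, 154, 59, 79, 24, 127, 85, 104, 100, 111, 129, 176, 95, 173, 55, 90, 42, 174, 4, 182, 175, 146, 81, 115, 118, 158, 48, 61, 170, 15, 7, 29, 65, 159, 190, 153, 110, 180, 84, 155, 8, 171, 157, 99, 162, 37, 43, 123, 96, 122, 147, 30, 14, 58, 130, 125, 187, 113, 27, 167, 168, 117, 16, 149, 121, 5, 131, 74, 86, 53, 192, 51, 101, 60, 28, 116, 67, 57, 181, 33, 54, 141, 143, 41, 32, 105, 49, 10, 69, 148, 172, 106, 191, 102, 9, 120, 56, 39, 134, 114, 169, 66, 108, 89, 93, 82, 64, 17, 98, 20, 138, 103, 151, 19, 189, 11, 18, 47, 112, 78, 75, 35, 145, 132, 23, 178, 186, 164, 128, 34, 3, 40, 83, 13, 109, 38, 185, 22, 36, 94, 31, 156, 150, 70, 97, 71, 46, 163, 179, 135, 63, 68, 6, 80, 166, 26, 25, 76, 177, 44, 72, 188, 62, 119, 107, 140, 1]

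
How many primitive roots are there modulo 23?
Number of primitive roots mod 23 = φ(p-1) = φ(22) = 10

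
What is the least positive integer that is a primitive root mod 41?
g = 6. Powers: [6, 36, 11, 25, 27, 39, ...] generates all 40 non-zero residues.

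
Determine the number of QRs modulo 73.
For prime 73, there are (p-1)/2 = (73-1)/2 = 36 quadratic residues (excluding 0).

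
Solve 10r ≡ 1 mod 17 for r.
Since 17 is prime, by Fermat 10^(-1) ≡ 10^{15} ≡ 12 mod 17. Verify: 10 × 12 = 120 ≡ 1 mod 17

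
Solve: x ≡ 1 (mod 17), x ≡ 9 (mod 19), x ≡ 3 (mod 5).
M = 17 × 19 × 5 = 1615. M₁ = 95, y₁ ≡ 12 (mod 17). M₂ = 85, y₂ ≡ 17 (mod 19). M₃ = 323, y₃ ≡ 2 (mod 5). x = 1×95×12 + 9×85×17 + 3×323×2 ≡ 1548 (mod 1615)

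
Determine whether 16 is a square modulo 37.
By Euler's criterion: 16^{18} ≡ 1 (mod 37). Since this equals 1, 16 is a QR.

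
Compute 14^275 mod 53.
Using Fermat: 14^{52} ≡ 1 mod 53. 275 ≡ 15 mod 52. So 14^{275} ≡ 14^{15} ≡ 3 mod 53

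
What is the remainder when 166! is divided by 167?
By Wilson's theorem, (166)! ≡ -1 ≡ 166 mod 167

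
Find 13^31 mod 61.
By repeated squaring mod 61: 13^{1}≡13, 13^{2}≡47, 13^{4}≡13, 13^{8}≡47, 13^{16}≡13. Then 13^{31} = 13^{16+8+4+2+1} ≡ 13 × 47 × 13 × 47 × 13 ≡ 13 mod 61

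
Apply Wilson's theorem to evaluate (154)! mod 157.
(156)! = (154)! × (155) × (156) ≡ -1 mod 157. So (154)! ≡ -1 × [(156)(155)]^(-1) ≡ 78 mod 157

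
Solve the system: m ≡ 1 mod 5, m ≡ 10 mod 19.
M = 5 × 19 = 95. M₁ = 19, y₁ ≡ 4 mod 5. M₂ = 5, y₂ ≡ 4 mod 19. m = 1×19×4 + 10×5×4 ≡ 86 mod 95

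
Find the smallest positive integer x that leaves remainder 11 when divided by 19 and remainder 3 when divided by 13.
M = 19 × 13 = 247. M₁ = 13, y₁ ≡ 3 mod 19. M₂ = 19, y₂ ≡ 11 mod 13. x = 11×13×3 + 3×19×11 ≡ 68 mod 247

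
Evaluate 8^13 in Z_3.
Using Fermat: 8^{2} ≡ 1 mod 3. 13 ≡ 1 mod 2. So 8^{13} ≡ 8^{1} ≡ 2 mod 3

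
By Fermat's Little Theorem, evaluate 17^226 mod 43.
By Fermat: 17^{42} ≡ 1 (mod 43). 226 ≡ 16 (mod 42). So 17^{226} ≡ 17^{16} ≡ 14 (mod 43)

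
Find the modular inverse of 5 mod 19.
Since 19 is prime, by Fermat 5^(-1) ≡ 5^{17} ≡ 4 (mod 19). Verify: 5 × 4 = 20 ≡ 1 (mod 19)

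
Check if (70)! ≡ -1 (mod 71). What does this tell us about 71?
(70)! mod 71 = 70. Since this equals -1 (mod 71), Wilson confirms 71 is prime.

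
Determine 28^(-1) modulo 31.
Since 31 is prime, by Fermat 28^(-1) ≡ 28^{29} ≡ 10 mod 31. Verify: 28 × 10 = 280 ≡ 1 mod 31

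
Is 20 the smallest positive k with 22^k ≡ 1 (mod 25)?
Powers of 22 mod 25: 22^1≡22, 22^2≡9, 22^3≡23, 22^4≡6, 22^5≡7, 22^6≡4, 22^7≡13, 22^8≡11, 22^9≡17, 22^10≡24, 22^11≡3, 22^12≡16, 22^13≡2, 22^14≡19, 22^15≡18, 22^16≡21, 22^17≡12, 22^18≡14, 22^19≡8, 22^20≡1. First k with 22^k≡1 is k=20. Yes, ord_25(22) = 20.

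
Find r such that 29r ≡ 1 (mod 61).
Since 61 is prime, by Fermat 29^(-1) ≡ 29^{59} ≡ 40 (mod 61). Verify: 29 × 40 = 1160 ≡ 1 (mod 61)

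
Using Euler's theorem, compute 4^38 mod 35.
By Euler: 4^{24} ≡ 1 mod 35 since gcd(4, 35) = 1. 38 = 1×24 + 14. So 4^{38} ≡ 4^{14} ≡ 16 mod 35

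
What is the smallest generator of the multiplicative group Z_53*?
g = 2. For each prime q|52: 2^{26}≡52, 2^{4}≡16, none ≡ 1, so ord_53(2) = 52 and 2 is a primitive root.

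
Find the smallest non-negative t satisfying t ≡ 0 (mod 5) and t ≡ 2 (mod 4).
M = 5 × 4 = 20. M₁ = 4, y₁ ≡ 4 (mod 5). M₂ = 5, y₂ ≡ 1 (mod 4). t = 0×4×4 + 2×5×1 ≡ 10 (mod 20)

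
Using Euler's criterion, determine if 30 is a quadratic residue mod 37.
By Euler's criterion: 30^{18} ≡ 1 mod 37. Since this equals 1, 30 is a QR.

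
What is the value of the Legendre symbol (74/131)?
(74/131) = 74^{65} mod 131 = 1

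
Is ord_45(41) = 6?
Powers of 41 mod 45: 41^1≡41, 41^2≡16, 41^3≡26, 41^4≡31, 41^5≡11, 41^6≡1. First k with 41^k≡1 is k=6. Yes, ord_45(41) = 6.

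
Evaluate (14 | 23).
(14/23) = 14^{11} mod 23 = -1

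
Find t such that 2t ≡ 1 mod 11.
Since 11 is prime, by Fermat 2^(-1) ≡ 2^{9} ≡ 6 mod 11. Verify: 2 × 6 = 12 ≡ 1 mod 11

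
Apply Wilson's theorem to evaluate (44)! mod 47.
(46)! = (44)! × (45) × (46) ≡ -1 (mod 47). So (44)! ≡ -1 × [(46)(45)]^(-1) ≡ 23 (mod 47)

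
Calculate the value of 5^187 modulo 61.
Using Fermat: 5^{60} ≡ 1 mod 61. 187 ≡ 7 mod 60. So 5^{187} ≡ 5^{7} ≡ 45 mod 61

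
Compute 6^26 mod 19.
Using Fermat: 6^{18} ≡ 1 (mod 19). 26 ≡ 8 (mod 18). So 6^{26} ≡ 6^{8} ≡ 16 (mod 19)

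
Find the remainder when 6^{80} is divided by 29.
By Fermat: 6^{28} ≡ 1 mod 29. 80 = 2×28 + 24. So 6^{80} ≡ 6^{24} ≡ 16 mod 29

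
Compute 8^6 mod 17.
By repeated squaring (mod 17): 8^{1}≡8, 8^{2}≡13, 8^{4}≡16. Then 8^{6} = 8^{4+2} ≡ 16 × 13 ≡ 4 (mod 17)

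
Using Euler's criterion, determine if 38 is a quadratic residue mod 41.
By Euler's criterion: 38^{20} ≡ 40 mod 41. Since this equals -1 (≡ 40), 38 is not a QR.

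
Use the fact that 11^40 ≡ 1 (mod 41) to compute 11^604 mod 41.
By Fermat: 11^{40} ≡ 1 (mod 41). 604 ≡ 4 (mod 40). So 11^{604} ≡ 11^{4} ≡ 4 (mod 41)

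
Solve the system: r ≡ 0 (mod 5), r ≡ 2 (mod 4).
M = 5 × 4 = 20. M₁ = 4, y₁ ≡ 4 (mod 5). M₂ = 5, y₂ ≡ 1 (mod 4). r = 0×4×4 + 2×5×1 ≡ 10 (mod 20)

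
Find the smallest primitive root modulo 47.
g = 5. For each prime q|46: 5^{23}≡46, 5^{2}≡25, none ≡ 1, so ord_47(5) = 46 and 5 is a primitive root.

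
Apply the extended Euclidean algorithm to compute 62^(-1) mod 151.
Extended GCD: 62(-56) + 151(23) = 1. So 62^(-1) ≡ -56 ≡ 95 mod 151. Verify: 62 × 95 = 5890 ≡ 1 mod 151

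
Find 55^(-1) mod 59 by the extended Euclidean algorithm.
Extended GCD: 55(-15) + 59(14) = 1. So 55^(-1) ≡ -15 ≡ 44 mod 59. Verify: 55 × 44 = 2420 ≡ 1 mod 59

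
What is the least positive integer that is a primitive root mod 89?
g = 3. Powers: [3, 9, 27, 81, 65, 17, ...] generates all 88 non-zero residues.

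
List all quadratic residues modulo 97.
Quadratic residues modulo 97: {1, 2, 3, 4, 6, 8, 9, 11, 12, 16, 18, 22, 24, 25, 27, 31, 32, 33, 35, 36, 43, 44, 47, 48, 49, 50, 53, 54, 61, 62, 64, 65, 66, 70, 72, 73, 75, 79, 81, 85, 86, 88, 89, 91, 93, 94, 95, 96}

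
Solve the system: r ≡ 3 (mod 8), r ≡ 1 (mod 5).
M = 8 × 5 = 40. M₁ = 5, y₁ ≡ 5 (mod 8). M₂ = 8, y₂ ≡ 2 (mod 5). r = 3×5×5 + 1×8×2 ≡ 11 (mod 40)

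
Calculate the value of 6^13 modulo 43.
By repeated squaring (mod 43): 6^{1}≡6, 6^{2}≡36, 6^{4}≡6, 6^{8}≡36. Then 6^{13} = 6^{8+4+1} ≡ 36 × 6 × 6 ≡ 6 (mod 43)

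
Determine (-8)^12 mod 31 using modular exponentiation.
By repeated squaring mod 31: (-8)^{1}≡23, (-8)^{2}≡2, (-8)^{4}≡4, (-8)^{8}≡16. Then (-8)^{12} = (-8)^{8+4} ≡ 16 × 4 ≡ 2 mod 31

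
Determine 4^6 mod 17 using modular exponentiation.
By repeated squaring mod 17: 4^{1}≡4, 4^{2}≡16, 4^{4}≡1. Then 4^{6} = 4^{4+2} ≡ 1 × 16 ≡ 16 mod 17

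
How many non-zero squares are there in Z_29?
For prime 29, there are (p-1)/2 = (29-1)/2 = 14 quadratic residues (excluding 0).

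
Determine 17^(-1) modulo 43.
Since 43 is prime, by Fermat 17^(-1) ≡ 17^{41} ≡ 38 (mod 43). Verify: 17 × 38 = 646 ≡ 1 (mod 43)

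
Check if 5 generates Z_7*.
ord_7(5) divides 6. For each prime q|6: 5^{3}≡6, 5^{2}≡4, none ≡ 1. So 5 has order 6 and is a primitive root mod 7.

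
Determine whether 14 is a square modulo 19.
By Euler's criterion: 14^{9} ≡ 18 mod 19. Since this equals -1 (≡ 18), 14 is not a QR.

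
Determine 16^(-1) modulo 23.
Since 23 is prime, by Fermat 16^(-1) ≡ 16^{21} ≡ 13 mod 23. Verify: 16 × 13 = 208 ≡ 1 mod 23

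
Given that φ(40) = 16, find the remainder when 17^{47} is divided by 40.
By Euler: 17^{16} ≡ 1 mod 40 since gcd(17, 40) = 1. 47 = 2×16 + 15. So 17^{47} ≡ 17^{15} ≡ 33 mod 40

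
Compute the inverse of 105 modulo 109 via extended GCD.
Extended GCD: 105(27) + 109(-26) = 1. So 105^(-1) ≡ 27 mod 109. Verify: 105 × 27 = 2835 ≡ 1 mod 109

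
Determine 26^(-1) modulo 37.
Since 37 is prime, by Fermat 26^(-1) ≡ 26^{35} ≡ 10 (mod 37). Verify: 26 × 10 = 260 ≡ 1 (mod 37)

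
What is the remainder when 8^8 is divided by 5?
Using Fermat: 8^{4} ≡ 1 (mod 5). 8 ≡ 0 (mod 4). So 8^{8} ≡ 8^{0} ≡ 1 (mod 5)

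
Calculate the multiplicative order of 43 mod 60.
Powers of 43 mod 60: 43^1≡43, 43^2≡49, 43^3≡7, 43^4≡1. ord_60(43) = 4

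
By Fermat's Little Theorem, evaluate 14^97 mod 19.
By Fermat: 14^{18} ≡ 1 (mod 19). 97 = 5×18 + 7. So 14^{97} ≡ 14^{7} ≡ 3 (mod 19)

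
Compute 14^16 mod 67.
By repeated squaring (mod 67): 14^{1}≡14, 14^{2}≡62, 14^{4}≡25, 14^{8}≡22, 14^{16}≡15. So 14^{16} ≡ 15 (mod 67)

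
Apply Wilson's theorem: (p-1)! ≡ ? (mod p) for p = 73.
By Wilson's theorem, (72)! ≡ -1 ≡ 72 (mod 73)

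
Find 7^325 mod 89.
Using Fermat: 7^{88} ≡ 1 mod 89. 325 ≡ 61 mod 88. So 7^{325} ≡ 7^{61} ≡ 66 mod 89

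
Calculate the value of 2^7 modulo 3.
Using Fermat: 2^{2} ≡ 1 (mod 3). 7 ≡ 1 (mod 2). So 2^{7} ≡ 2^{1} ≡ 2 (mod 3)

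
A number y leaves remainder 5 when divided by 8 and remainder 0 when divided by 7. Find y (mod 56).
M = 8 × 7 = 56. M₁ = 7, y₁ ≡ 7 (mod 8). M₂ = 8, y₂ ≡ 1 (mod 7). y = 5×7×7 + 0×8×1 ≡ 21 (mod 56)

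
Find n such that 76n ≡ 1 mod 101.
Since 101 is prime, by Fermat 76^(-1) ≡ 76^{99} ≡ 4 mod 101. Verify: 76 × 4 = 304 ≡ 1 mod 101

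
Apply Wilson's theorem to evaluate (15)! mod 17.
(16)! = (15)! × (16) ≡ -1 (mod 17). So (15)! ≡ -1 × (16)^(-1) ≡ (-1)×(-1) = 1 (mod 17)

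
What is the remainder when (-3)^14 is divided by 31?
By repeated squaring (mod 31): (-3)^{1}≡28, (-3)^{2}≡9, (-3)^{4}≡19, (-3)^{8}≡20. Then (-3)^{14} = (-3)^{8+4+2} ≡ 20 × 19 × 9 ≡ 10 (mod 31)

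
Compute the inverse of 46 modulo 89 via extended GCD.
Extended GCD: 46(-29) + 89(15) = 1. So 46^(-1) ≡ -29 ≡ 60 (mod 89). Verify: 46 × 60 = 2760 ≡ 1 (mod 89)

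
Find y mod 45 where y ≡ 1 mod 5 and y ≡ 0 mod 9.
M = 5 × 9 = 45. M₁ = 9, y₁ ≡ 4 mod 5. M₂ = 5, y₂ ≡ 2 mod 9. y = 1×9×4 + 0×5×2 ≡ 36 mod 45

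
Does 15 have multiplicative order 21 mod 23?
Powers of 15 mod 23: 15^1≡15, 15^2≡18, 15^3≡17, 15^4≡2, 15^5≡7, 15^6≡13, 15^7≡11, 15^8≡4, 15^9≡14, 15^10≡3, 15^11≡22, 15^12≡8, 15^13≡5, 15^14≡6, 15^15≡21, 15^16≡16, 15^17≡10, 15^18≡12, 15^19≡19, 15^20≡9, 15^21≡20, 15^22≡1. 15^21≡20≢1, so ord ≠ 21. No, the actual order is 22.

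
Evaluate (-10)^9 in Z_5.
By repeated squaring (mod 5): (-10)^{1}≡0, (-10)^{2}≡0, (-10)^{4}≡0, (-10)^{8}≡0. Then (-10)^{9} = (-10)^{8+1} ≡ 0 × 0 ≡ 0 (mod 5)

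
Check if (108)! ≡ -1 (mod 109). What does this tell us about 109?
(108)! mod 109 = 108. Since this equals -1 (mod 109), Wilson confirms 109 is prime.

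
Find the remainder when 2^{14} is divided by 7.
By Fermat: 2^{6} ≡ 1 mod 7. 14 = 2×6 + 2. So 2^{14} ≡ 2^{2} ≡ 4 mod 7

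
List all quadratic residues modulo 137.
Quadratic residues modulo 137: {1, 2, 4, 7, 8, 9, 11, 14, 15, 16, 17, 18, 19, 22, 25, 28, 30, 32, 34, 36, 37, 38, 39, 44, 49, 50, 56, 59, 60, 61, 63, 64, 65, 68, 69, 72, 73, 74, 76, 77, 78, 81, 87, 88, 93, 98, 99, 100, 101, 103, 105, 107, 109, 112, 115, 118, 119, 120, 121, 122, 123, 126, 128, 129, 130, 133, 135, 136}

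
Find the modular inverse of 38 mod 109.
Since 109 is prime, by Fermat 38^(-1) ≡ 38^{107} ≡ 66 mod 109. Verify: 38 × 66 = 2508 ≡ 1 mod 109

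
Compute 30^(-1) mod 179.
Since 179 is prime, by Fermat 30^(-1) ≡ 30^{177} ≡ 6 mod 179. Verify: 30 × 6 = 180 ≡ 1 mod 179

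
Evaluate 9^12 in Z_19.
By repeated squaring mod 19: 9^{1}≡9, 9^{2}≡5, 9^{4}≡6, 9^{8}≡17. Then 9^{12} = 9^{8+4} ≡ 17 × 6 ≡ 7 mod 19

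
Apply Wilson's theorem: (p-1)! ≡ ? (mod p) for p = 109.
By Wilson's theorem, (108)! ≡ -1 ≡ 108 (mod 109)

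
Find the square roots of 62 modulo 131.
The square roots of 62 mod 131 are 113 and 18. Verify: 113² = 12769 ≡ 62 mod 131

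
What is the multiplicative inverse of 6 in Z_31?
Since 31 is prime, by Fermat 6^(-1) ≡ 6^{29} ≡ 26 mod 31. Verify: 6 × 26 = 156 ≡ 1 mod 31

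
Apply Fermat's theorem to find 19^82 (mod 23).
By Fermat: 19^{22} ≡ 1 (mod 23). 82 = 3×22 + 16. So 19^{82} ≡ 19^{16} ≡ 12 (mod 23)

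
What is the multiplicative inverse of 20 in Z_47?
Since 47 is prime, by Fermat 20^(-1) ≡ 20^{45} ≡ 40 mod 47. Verify: 20 × 40 = 800 ≡ 1 mod 47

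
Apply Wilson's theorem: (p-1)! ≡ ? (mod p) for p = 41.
By Wilson's theorem, (40)! ≡ -1 ≡ 40 (mod 41)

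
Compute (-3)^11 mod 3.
By repeated squaring mod 3: (-3)^{1}≡0, (-3)^{2}≡0, (-3)^{4}≡0, (-3)^{8}≡0. Then (-3)^{11} = (-3)^{8+2+1} ≡ 0 × 0 × 0 ≡ 0 mod 3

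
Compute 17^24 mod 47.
By repeated squaring (mod 47): 17^{1}≡17, 17^{2}≡7, 17^{4}≡2, 17^{8}≡4, 17^{16}≡16. Then 17^{24} = 17^{16+8} ≡ 16 × 4 ≡ 17 (mod 47)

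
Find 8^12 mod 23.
By repeated squaring mod 23: 8^{1}≡8, 8^{2}≡18, 8^{4}≡2, 8^{8}≡4. Then 8^{12} = 8^{8+4} ≡ 4 × 2 ≡ 8 mod 23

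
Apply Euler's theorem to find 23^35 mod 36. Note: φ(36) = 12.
By Euler: 23^{12} ≡ 1 mod 36 since gcd(23, 36) = 1. 35 = 2×12 + 11. So 23^{35} ≡ 23^{11} ≡ 11 mod 36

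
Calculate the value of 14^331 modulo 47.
Using Fermat: 14^{46} ≡ 1 (mod 47). 331 ≡ 9 (mod 46). So 14^{331} ≡ 14^{9} ≡ 4 (mod 47)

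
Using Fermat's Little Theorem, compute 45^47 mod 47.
By Fermat: 45^{46} ≡ 1 mod 47. So 45^{47} = 45^{46} · 45^{1} ≡ 45^{1} ≡ 45 mod 47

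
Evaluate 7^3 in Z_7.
7^{3} = 343 ≡ 0 (mod 7)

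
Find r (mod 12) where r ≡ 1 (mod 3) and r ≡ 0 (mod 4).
M = 3 × 4 = 12. M₁ = 4, y₁ ≡ 1 (mod 3). M₂ = 3, y₂ ≡ 3 (mod 4). r = 1×4×1 + 0×3×3 ≡ 4 (mod 12)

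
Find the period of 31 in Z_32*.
Powers of 31 mod 32: 31^1≡31, 31^2≡1. ord_32(31) = 2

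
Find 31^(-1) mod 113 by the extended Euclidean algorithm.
Extended GCD: 31(-51) + 113(14) = 1. So 31^(-1) ≡ -51 ≡ 62 mod 113. Verify: 31 × 62 = 1922 ≡ 1 mod 113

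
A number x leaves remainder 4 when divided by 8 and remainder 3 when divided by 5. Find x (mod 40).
M = 8 × 5 = 40. M₁ = 5, y₁ ≡ 5 (mod 8). M₂ = 8, y₂ ≡ 2 (mod 5). x = 4×5×5 + 3×8×2 ≡ 28 (mod 40)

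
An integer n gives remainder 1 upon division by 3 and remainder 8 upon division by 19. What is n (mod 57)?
M = 3 × 19 = 57. M₁ = 19, y₁ ≡ 1 (mod 3). M₂ = 3, y₂ ≡ 13 (mod 19). n = 1×19×1 + 8×3×13 ≡ 46 (mod 57)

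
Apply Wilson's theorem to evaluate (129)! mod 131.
(130)! = (129)! × (130) ≡ -1 mod 131. So (129)! ≡ -1 × (130)^(-1) ≡ (-1)×(-1) = 1 mod 131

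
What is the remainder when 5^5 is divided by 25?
By repeated squaring mod 25: 5^{1}≡5, 5^{2}≡0, 5^{4}≡0. Then 5^{5} = 5^{4+1} ≡ 0 × 5 ≡ 0 mod 25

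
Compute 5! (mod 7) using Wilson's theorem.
(6)! = (5)! × (6) ≡ -1 (mod 7). So (5)! ≡ -1 × (6)^(-1) ≡ (-1)×(-1) = 1 (mod 7)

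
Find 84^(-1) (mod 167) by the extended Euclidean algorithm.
Extended GCD: 84(2) + 167(-1) = 1. So 84^(-1) ≡ 2 (mod 167). Verify: 84 × 2 = 168 ≡ 1 (mod 167)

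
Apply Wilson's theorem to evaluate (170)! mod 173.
(172)! = (170)! × (171) × (172) ≡ -1 (mod 173). So (170)! ≡ -1 × [(172)(171)]^(-1) ≡ 86 (mod 173)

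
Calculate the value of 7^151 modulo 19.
Using Fermat: 7^{18} ≡ 1 mod 19. 151 ≡ 7 mod 18. So 7^{151} ≡ 7^{7} ≡ 7 mod 19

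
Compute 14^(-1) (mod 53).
Since 53 is prime, by Fermat 14^(-1) ≡ 14^{51} ≡ 19 (mod 53). Verify: 14 × 19 = 266 ≡ 1 (mod 53)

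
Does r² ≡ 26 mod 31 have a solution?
By Euler's criterion: 26^{15} ≡ 30 mod 31. Since this equals -1 (≡ 30), 26 is not a QR.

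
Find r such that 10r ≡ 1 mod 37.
Since 37 is prime, by Fermat 10^(-1) ≡ 10^{35} ≡ 26 mod 37. Verify: 10 × 26 = 260 ≡ 1 mod 37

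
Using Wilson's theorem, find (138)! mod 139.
By Wilson's theorem, (138)! ≡ -1 ≡ 138 (mod 139)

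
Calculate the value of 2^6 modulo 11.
By repeated squaring mod 11: 2^{1}≡2, 2^{2}≡4, 2^{4}≡5. Then 2^{6} = 2^{4+2} ≡ 5 × 4 ≡ 9 mod 11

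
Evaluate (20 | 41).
(20/41) = 20^{20} mod 41 = 1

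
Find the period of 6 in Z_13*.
Powers of 6 mod 13: 6^1≡6, 6^2≡10, 6^3≡8, 6^4≡9, 6^5≡2, 6^6≡12, 6^7≡7, 6^8≡3, 6^9≡5, 6^10≡4, 6^11≡11, 6^12≡1. Order = 12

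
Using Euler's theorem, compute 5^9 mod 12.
By Euler: 5^{4} ≡ 1 (mod 12) since gcd(5, 12) = 1. 9 = 2×4 + 1. So 5^{9} ≡ 5^{1} ≡ 5 (mod 12)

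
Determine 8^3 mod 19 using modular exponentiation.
8^{3} = 512 ≡ 18 mod 19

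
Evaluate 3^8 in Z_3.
By repeated squaring mod 3: 3^{1}≡0, 3^{2}≡0, 3^{4}≡0, 3^{8}≡0. So 3^{8} ≡ 0 mod 3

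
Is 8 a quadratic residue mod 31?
By Euler's criterion: 8^{15} ≡ 1 mod 31. Since this equals 1, 8 is a QR.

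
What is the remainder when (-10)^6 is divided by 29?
By repeated squaring (mod 29): (-10)^{1}≡19, (-10)^{2}≡13, (-10)^{4}≡24. Then (-10)^{6} = (-10)^{4+2} ≡ 24 × 13 ≡ 22 (mod 29)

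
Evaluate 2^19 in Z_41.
By repeated squaring (mod 41): 2^{1}≡2, 2^{2}≡4, 2^{4}≡16, 2^{8}≡10, 2^{16}≡18. Then 2^{19} = 2^{16+2+1} ≡ 18 × 4 × 2 ≡ 21 (mod 41)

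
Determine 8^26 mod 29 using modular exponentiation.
By repeated squaring (mod 29): 8^{1}≡8, 8^{2}≡6, 8^{4}≡7, 8^{8}≡20, 8^{16}≡23. Then 8^{26} = 8^{16+8+2} ≡ 23 × 20 × 6 ≡ 5 (mod 29)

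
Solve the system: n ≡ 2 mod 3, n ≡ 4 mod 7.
M = 3 × 7 = 21. M₁ = 7, y₁ ≡ 1 mod 3. M₂ = 3, y₂ ≡ 5 mod 7. n = 2×7×1 + 4×3×5 ≡ 11 mod 21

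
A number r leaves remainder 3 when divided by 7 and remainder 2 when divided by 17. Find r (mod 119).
M = 7 × 17 = 119. M₁ = 17, y₁ ≡ 5 (mod 7). M₂ = 7, y₂ ≡ 5 (mod 17). r = 3×17×5 + 2×7×5 ≡ 87 (mod 119)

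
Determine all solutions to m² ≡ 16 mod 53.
The square roots of 16 mod 53 are 49 and 4. Verify: 49² = 2401 ≡ 16 mod 53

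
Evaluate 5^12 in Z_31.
By repeated squaring (mod 31): 5^{1}≡5, 5^{2}≡25, 5^{4}≡5, 5^{8}≡25. Then 5^{12} = 5^{8+4} ≡ 25 × 5 ≡ 1 (mod 31)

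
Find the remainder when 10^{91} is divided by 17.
By Fermat: 10^{16} ≡ 1 (mod 17). 91 = 5×16 + 11. So 10^{91} ≡ 10^{11} ≡ 3 (mod 17)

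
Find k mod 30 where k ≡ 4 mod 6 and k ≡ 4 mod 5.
M = 6 × 5 = 30. M₁ = 5, y₁ ≡ 5 mod 6. M₂ = 6, y₂ ≡ 1 mod 5. k = 4×5×5 + 4×6×1 ≡ 4 mod 30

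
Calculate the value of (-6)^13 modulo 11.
Using Fermat: (-6)^{10} ≡ 1 (mod 11). 13 ≡ 3 (mod 10). So (-6)^{13} ≡ (-6)^{3} ≡ 4 (mod 11)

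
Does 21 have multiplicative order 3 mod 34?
Powers of 21 mod 34: 21^1≡21, 21^2≡33, 21^3≡13, 21^4≡1. 21^3≡13≢1, so ord ≠ 3. No, the actual order is 4.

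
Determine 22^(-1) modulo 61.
Since 61 is prime, by Fermat 22^(-1) ≡ 22^{59} ≡ 25 mod 61. Verify: 22 × 25 = 550 ≡ 1 mod 61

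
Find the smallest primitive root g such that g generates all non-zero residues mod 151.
g = 6. Powers: [6, 36, 65, 88, 75, 148, ...] generates all 150 non-zero residues.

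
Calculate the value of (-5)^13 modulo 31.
By repeated squaring mod 31: (-5)^{1}≡26, (-5)^{2}≡25, (-5)^{4}≡5, (-5)^{8}≡25. Then (-5)^{13} = (-5)^{8+4+1} ≡ 25 × 5 × 26 ≡ 26 mod 31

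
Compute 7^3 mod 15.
7^{3} = 343 ≡ 13 mod 15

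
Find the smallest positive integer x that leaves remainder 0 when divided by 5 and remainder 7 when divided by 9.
M = 5 × 9 = 45. M₁ = 9, y₁ ≡ 4 (mod 5). M₂ = 5, y₂ ≡ 2 (mod 9). x = 0×9×4 + 7×5×2 ≡ 25 (mod 45)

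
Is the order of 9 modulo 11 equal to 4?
Powers of 9 mod 11: 9^1≡9, 9^2≡4, 9^3≡3, 9^4≡5, 9^5≡1. 9^4≡5≢1, so ord ≠ 4. No, the actual order is 5.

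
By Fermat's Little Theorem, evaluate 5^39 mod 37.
By Fermat: 5^{36} ≡ 1 mod 37. So 5^{39} = 5^{36} · 5^{3} ≡ 5^{3} ≡ 14 mod 37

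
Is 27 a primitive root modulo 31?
27^{10} ≡ 1 mod 31 and 10 < 30, so ord_31(27) = 10 ≠ 30 and 27 is not a primitive root.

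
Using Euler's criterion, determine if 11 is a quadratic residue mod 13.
By Euler's criterion: 11^{6} ≡ 12 (mod 13). Since this equals -1 (≡ 12), 11 is not a QR.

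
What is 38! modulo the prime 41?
(40)! = (38)! × (39) × (40) ≡ -1 (mod 41). So (38)! ≡ -1 × [(40)(39)]^(-1) ≡ 20 (mod 41)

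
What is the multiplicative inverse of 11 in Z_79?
Since 79 is prime, by Fermat 11^(-1) ≡ 11^{77} ≡ 36 mod 79. Verify: 11 × 36 = 396 ≡ 1 mod 79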